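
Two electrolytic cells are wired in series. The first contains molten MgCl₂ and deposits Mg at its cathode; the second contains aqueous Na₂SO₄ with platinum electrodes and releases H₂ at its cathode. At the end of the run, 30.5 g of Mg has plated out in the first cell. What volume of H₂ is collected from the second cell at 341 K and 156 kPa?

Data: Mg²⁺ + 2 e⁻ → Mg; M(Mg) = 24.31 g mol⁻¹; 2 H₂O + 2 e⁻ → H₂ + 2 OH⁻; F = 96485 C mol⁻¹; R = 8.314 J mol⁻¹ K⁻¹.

n(Mg) = 30.5 / 24.31 = 1.255 mol, so n(e⁻) = 2 × 1.255 = 2.509 mol.
The cells are in series, so the same 2.509 mol of electrons passes through the second cell.
2 H₂O + 2 e⁻ → H₂ + 2 OH⁻ — 2 mol e⁻ per mol H₂, so n(H₂) = 2.509/2 = 1.255 mol.
V = nRT/P = (1.255 × 8.314 × 341) / (156 × 10³) = 0.0228 m³ = 22.8 L.

22.8 L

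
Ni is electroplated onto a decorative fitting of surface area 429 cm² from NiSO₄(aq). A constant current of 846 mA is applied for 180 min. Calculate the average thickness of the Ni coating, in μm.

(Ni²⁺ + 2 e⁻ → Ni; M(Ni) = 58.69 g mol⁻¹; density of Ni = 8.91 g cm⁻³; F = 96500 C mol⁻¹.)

Q = I·t = 0.8460 × 10800 = 9137 C; n(e⁻) = 0.09468 mol.
n(Ni) = n(e⁻)/2 = 0.04734 mol, so m = 0.04734 × 58.69 = 2.778 g.
Volume = m/ρ = 2.778 / 8.91 = 0.3118 cm³.
Thickness = V/A = 0.3118 / 429 = 7.27 × 10⁻⁴ cm = 7.27 μm.

7.27 μm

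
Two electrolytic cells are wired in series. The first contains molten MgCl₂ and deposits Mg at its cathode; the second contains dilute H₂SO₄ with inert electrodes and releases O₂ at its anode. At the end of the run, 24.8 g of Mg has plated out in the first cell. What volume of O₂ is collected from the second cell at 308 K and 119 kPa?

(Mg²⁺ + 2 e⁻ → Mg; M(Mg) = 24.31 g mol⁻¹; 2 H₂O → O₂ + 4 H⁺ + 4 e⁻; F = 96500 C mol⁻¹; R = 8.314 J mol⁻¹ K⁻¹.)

n(Mg) = 24.8 / 24.31 = 1.020 mol, so n(e⁻) = 2 × 1.020 = 2.040 mol.
The cells are in series, so the same 2.040 mol of electrons passes through the second cell.
2 H₂O → O₂ + 4 H⁺ + 4 e⁻ — 4 mol e⁻ per mol O₂, so n(O₂) = 2.040/4 = 0.5101 mol.
V = nRT/P = (0.5101 × 8.314 × 308) / (119 × 10³) = 0.0110 m³ = 11.0 L.

11.0 L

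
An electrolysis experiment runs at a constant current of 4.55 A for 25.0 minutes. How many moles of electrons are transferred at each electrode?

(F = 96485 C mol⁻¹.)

0.0707 mol

Q = I·t = 4.550 A × 1500.0 s = 6825 C.
n(e⁻) = Q/F = 6825 / 96485 = 0.0707 mol.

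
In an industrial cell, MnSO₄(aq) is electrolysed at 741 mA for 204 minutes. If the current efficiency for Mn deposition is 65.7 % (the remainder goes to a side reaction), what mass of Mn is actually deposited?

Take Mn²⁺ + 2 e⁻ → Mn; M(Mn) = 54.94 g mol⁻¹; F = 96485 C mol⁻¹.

1.70 g

Q = I·t = 0.7410 × 12240 = 9070 C.
n(e⁻) = 9070/96485 = 0.09400 mol; theoretically n(Mn) = 0.09400/2 = 0.04700 mol, m_theo = 2.582 g.
At 65.7 % efficiency, m_actual = 0.657 × 2.582 = 1.70 g.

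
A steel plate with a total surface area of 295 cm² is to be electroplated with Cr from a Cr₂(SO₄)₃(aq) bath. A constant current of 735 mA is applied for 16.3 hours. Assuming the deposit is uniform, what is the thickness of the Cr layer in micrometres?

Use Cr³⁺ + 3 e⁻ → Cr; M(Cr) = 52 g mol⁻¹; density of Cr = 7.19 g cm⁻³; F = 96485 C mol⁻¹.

Q = I·t = 0.7350 × 58680 = 43130 C; n(e⁻) = 0.4470 mol.
n(Cr) = n(e⁻)/3 = 0.1490 mol, so m = 0.1490 × 52 = 7.748 g.
Volume = m/ρ = 7.748 / 7.19 = 1.078 cm³.
Thickness = V/A = 1.078 / 295 = 0.00365 cm = 36.5 μm.

36.5 μm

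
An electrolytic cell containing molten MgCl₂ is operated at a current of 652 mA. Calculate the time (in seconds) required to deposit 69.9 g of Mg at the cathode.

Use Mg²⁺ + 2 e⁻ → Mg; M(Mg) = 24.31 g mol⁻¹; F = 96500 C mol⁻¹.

8.51 × 10⁵ s

n(Mg) = m/M = 69.9 / 24.31 = 2.875 mol.
Each Mg atom requires 2 electrons, so n(e⁻) = 2 × 2.875 = 5.751 mol.
Q = n(e⁻)·F = 5.751 × 96500 = 554900 C.
t = Q/I = 554900 / 0.6520 A = 851100 s.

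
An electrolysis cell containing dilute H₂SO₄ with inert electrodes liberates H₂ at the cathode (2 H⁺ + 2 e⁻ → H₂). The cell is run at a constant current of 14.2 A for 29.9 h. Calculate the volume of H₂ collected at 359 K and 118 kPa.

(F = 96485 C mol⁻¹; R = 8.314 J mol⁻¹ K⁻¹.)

200 L

Q = I·t = 14.20 A × 107640 s = 1528000 C.
n(e⁻) = Q/F = 1528000 / 96485 = 15.84 mol.
2 electrons are transferred per H₂ molecule, so n(H₂) = 15.84 / 2 = 7.921 mol.
V = nRT/P = (7.921 × 8.314 × 359) / (118 × 10³ Pa) = 0.200 m³ = 200 L.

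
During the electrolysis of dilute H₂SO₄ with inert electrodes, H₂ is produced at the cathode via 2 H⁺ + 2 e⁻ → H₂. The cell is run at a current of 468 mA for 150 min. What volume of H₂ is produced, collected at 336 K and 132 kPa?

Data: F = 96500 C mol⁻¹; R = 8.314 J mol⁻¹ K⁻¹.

Q = I·t = 0.4680 A × 9000.0 s = 4212 C.
n(e⁻) = Q/F = 4212 / 96500 = 0.04365 mol.
2 electrons are transferred per H₂ molecule, so n(H₂) = 0.04365 / 2 = 0.02182 mol.
V = nRT/P = (0.02182 × 8.314 × 336) / (132 × 10³ Pa) = 4.62 × 10⁻⁴ m³ = 0.462 L.

0.462 L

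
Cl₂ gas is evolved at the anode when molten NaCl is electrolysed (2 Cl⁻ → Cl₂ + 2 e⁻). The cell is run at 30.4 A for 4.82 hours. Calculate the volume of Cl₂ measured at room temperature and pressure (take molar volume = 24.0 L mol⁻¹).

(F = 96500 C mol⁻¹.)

Q = I·t = 30.40 A × 17352 s = 527500 C.
n(e⁻) = Q/F = 527500 / 96500 = 5.466 mol.
2 electrons are transferred per Cl₂ molecule, so n(Cl₂) = 5.466 / 2 = 2.733 mol.
V = n × V_m = 2.733 × 24.0 = 65.6 L.

65.6 L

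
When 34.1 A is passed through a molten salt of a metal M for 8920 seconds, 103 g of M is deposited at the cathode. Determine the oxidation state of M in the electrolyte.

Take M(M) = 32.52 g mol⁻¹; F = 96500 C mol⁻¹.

Q = I·t = 34.10 A × 8920.0 s = 304200 C, so n(e⁻) = 304200/96500 = 3.152 mol.
n(M) deposited = 103 / 32.52 = 3.167 mol.
Electrons per atom = n(e⁻)/n(M) = 3.152 / 3.167 = 0.995 ≈ 1, so the ion is M⁺.

+1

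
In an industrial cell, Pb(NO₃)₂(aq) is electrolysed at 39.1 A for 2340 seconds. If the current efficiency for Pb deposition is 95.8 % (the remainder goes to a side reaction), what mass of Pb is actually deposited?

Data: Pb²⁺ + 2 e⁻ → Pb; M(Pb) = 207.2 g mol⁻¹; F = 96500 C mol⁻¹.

Q = I·t = 39.10 × 2340.0 = 91490 C.
n(e⁻) = 91490/96500 = 0.9481 mol; theoretically n(Pb) = 0.9481/2 = 0.4741 mol, m_theo = 98.23 g.
At 95.8 % efficiency, m_actual = 0.958 × 98.23 = 94.1 g.

94.1 g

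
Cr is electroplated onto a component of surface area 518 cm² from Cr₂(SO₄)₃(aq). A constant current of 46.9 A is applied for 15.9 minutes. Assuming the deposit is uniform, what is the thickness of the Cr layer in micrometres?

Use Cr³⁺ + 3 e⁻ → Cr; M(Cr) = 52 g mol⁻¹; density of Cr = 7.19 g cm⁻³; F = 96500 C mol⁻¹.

21.6 μm

Q = I·t = 46.90 × 954.00 = 44740 C; n(e⁻) = 0.4637 mol.
n(Cr) = n(e⁻)/3 = 0.1546 mol, so m = 0.1546 × 52 = 8.037 g.
Volume = m/ρ = 8.037 / 7.19 = 1.118 cm³.
Thickness = V/A = 1.118 / 518 = 0.00216 cm = 21.6 μm.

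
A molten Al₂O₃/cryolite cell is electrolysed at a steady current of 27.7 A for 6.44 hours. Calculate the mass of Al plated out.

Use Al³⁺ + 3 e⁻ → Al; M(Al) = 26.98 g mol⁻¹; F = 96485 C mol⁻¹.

Q = I·t = 27.70 A × 23184 s = 642200 C.
n(e⁻) = Q/F = 642200 / 96485 = 6.656 mol.
Al³⁺ + 3 e⁻ → Al, so n(Al) = n(e⁻)/3 = 2.219 mol.
m = n·M = 2.219 × 26.98 = 59.9 g.

59.9 g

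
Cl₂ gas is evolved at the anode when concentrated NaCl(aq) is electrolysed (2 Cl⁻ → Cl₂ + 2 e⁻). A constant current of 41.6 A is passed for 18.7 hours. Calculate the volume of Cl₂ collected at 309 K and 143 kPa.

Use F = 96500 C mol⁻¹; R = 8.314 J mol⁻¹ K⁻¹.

261 L

Q = I·t = 41.60 A × 67320 s = 2801000 C.
n(e⁻) = Q/F = 2801000 / 96500 = 29.02 mol.
2 electrons are transferred per Cl₂ molecule, so n(Cl₂) = 29.02 / 2 = 14.51 mol.
V = nRT/P = (14.51 × 8.314 × 309) / (143 × 10³ Pa) = 0.261 m³ = 261 L.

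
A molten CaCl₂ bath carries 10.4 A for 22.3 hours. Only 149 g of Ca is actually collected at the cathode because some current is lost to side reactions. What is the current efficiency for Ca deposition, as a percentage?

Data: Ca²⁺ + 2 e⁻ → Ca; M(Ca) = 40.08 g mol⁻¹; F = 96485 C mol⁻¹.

85.9 %

Q = I·t = 10.40 × 80280 = 834900 C; n(e⁻) = 834900/96485 = 8.653 mol.
Theoretical n(Ca) = n(e⁻)/2 = 4.327 mol, i.e. m_theo = 4.327 × 40.08 = 173.4 g.
Efficiency = m_actual / m_theo = 149 / 173.4 = 85.9 %.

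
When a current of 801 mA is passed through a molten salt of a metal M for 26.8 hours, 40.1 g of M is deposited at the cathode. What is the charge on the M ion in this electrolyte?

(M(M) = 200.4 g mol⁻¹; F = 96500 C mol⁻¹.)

Q = I·t = 0.8010 A × 96480 s = 77280 C, so n(e⁻) = 77280/96500 = 0.8008 mol.
n(M) deposited = 40.1 / 200.4 = 0.2001 mol.
Electrons per atom = n(e⁻)/n(M) = 0.8008 / 0.2001 = 4.00 ≈ 4, so the ion is M⁴⁺.

+4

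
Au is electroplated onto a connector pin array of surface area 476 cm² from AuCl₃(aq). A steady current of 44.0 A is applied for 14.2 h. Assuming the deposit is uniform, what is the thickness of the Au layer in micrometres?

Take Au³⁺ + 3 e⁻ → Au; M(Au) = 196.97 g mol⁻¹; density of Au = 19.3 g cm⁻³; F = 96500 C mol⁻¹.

1670 μm

Q = I·t = 44.00 × 51120 = 2249000 C; n(e⁻) = 23.31 mol.
n(Au) = n(e⁻)/3 = 7.770 mol, so m = 7.770 × 196.97 = 1530 g.
Volume = m/ρ = 1530 / 19.3 = 79.29 cm³.
Thickness = V/A = 79.29 / 476 = 0.167 cm = 1670 μm.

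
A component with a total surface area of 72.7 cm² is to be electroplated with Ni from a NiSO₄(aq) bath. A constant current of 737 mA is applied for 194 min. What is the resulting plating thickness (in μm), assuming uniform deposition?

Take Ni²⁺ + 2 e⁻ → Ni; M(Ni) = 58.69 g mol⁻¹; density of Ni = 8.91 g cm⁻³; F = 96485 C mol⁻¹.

Q = I·t = 0.7370 × 11640 = 8579 C; n(e⁻) = 0.08891 mol.
n(Ni) = n(e⁻)/2 = 0.04446 mol, so m = 0.04446 × 58.69 = 2.609 g.
Volume = m/ρ = 2.609 / 8.91 = 0.2928 cm³.
Thickness = V/A = 0.2928 / 72.7 = 0.00403 cm = 40.3 μm.

40.3 μm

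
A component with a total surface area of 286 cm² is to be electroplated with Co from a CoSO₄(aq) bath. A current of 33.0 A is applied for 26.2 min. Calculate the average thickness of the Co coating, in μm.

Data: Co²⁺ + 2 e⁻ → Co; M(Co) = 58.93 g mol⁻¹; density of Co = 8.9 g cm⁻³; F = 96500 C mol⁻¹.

62.2 μm

Q = I·t = 33.00 × 1572.0 = 51880 C; n(e⁻) = 0.5376 mol.
n(Co) = n(e⁻)/2 = 0.2688 mol, so m = 0.2688 × 58.93 = 15.84 g.
Volume = m/ρ = 15.84 / 8.9 = 1.780 cm³.
Thickness = V/A = 1.780 / 286 = 0.00622 cm = 62.2 μm.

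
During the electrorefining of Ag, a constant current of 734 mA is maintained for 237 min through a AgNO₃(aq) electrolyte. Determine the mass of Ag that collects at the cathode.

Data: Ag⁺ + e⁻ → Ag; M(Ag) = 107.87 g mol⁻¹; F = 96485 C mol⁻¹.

11.7 g

Q = I·t = 0.7340 A × 14220 s = 10440 C.
n(e⁻) = Q/F = 10440 / 96485 = 0.1082 mol.
Ag⁺ + e⁻ → Ag, so n(Ag) = n(e⁻)/1 = 0.1082 mol.
m = n·M = 0.1082 × 107.87 = 11.7 g.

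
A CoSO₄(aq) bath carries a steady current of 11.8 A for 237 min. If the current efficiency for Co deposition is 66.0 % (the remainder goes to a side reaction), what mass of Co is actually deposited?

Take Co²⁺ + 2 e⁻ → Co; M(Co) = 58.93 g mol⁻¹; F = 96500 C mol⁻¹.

33.8 g

Q = I·t = 11.80 × 14220 = 167800 C.
n(e⁻) = 167800/96500 = 1.739 mol; theoretically n(Co) = 1.739/2 = 0.8694 mol, m_theo = 51.23 g.
At 66.0 % efficiency, m_actual = 0.660 × 51.23 = 33.8 g.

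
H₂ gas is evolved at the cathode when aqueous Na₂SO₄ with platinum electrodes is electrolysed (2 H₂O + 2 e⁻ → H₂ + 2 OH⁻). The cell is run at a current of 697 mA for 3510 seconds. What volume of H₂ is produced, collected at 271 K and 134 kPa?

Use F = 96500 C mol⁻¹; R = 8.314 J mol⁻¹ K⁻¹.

Q = I·t = 0.6970 A × 3510.0 s = 2446 C.
n(e⁻) = Q/F = 2446 / 96500 = 0.02535 mol.
2 electrons are transferred per H₂ molecule, so n(H₂) = 0.02535 / 2 = 0.01268 mol.
V = nRT/P = (0.01268 × 8.314 × 271) / (134 × 10³ Pa) = 2.13 × 10⁻⁴ m³ = 0.213 L.

0.213 L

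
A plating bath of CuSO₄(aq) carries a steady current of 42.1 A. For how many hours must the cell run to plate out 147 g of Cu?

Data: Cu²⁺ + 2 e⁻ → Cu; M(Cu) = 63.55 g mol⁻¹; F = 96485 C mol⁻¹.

n(Cu) = m/M = 147 / 63.55 = 2.313 mol.
Each Cu atom requires 2 electrons, so n(e⁻) = 2 × 2.313 = 4.626 mol.
Q = n(e⁻)·F = 4.626 × 96485 = 446400 C.
t = Q/I = 446400 / 42.10 A = 10600 s = 2.95 h.

2.95 h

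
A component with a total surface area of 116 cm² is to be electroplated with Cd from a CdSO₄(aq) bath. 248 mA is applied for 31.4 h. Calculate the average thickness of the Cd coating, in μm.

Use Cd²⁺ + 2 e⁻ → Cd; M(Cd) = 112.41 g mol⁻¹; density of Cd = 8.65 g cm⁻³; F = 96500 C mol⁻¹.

Q = I·t = 0.2480 × 113040 = 28030 C; n(e⁻) = 0.2905 mol.
n(Cd) = n(e⁻)/2 = 0.1453 mol, so m = 0.1453 × 112.41 = 16.33 g.
Volume = m/ρ = 16.33 / 8.65 = 1.888 cm³.
Thickness = V/A = 1.888 / 116 = 0.0163 cm = 163 μm.

163 μm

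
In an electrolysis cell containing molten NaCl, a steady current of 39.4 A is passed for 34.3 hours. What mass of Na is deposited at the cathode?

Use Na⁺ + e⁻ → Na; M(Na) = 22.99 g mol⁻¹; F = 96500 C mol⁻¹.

1160 g

Q = I·t = 39.40 A × 123480 s = 4865000 C.
n(e⁻) = Q/F = 4865000 / 96500 = 50.42 mol.
Na⁺ + e⁻ → Na, so n(Na) = n(e⁻)/1 = 50.42 mol.
m = n·M = 50.42 × 22.99 = 1160 g.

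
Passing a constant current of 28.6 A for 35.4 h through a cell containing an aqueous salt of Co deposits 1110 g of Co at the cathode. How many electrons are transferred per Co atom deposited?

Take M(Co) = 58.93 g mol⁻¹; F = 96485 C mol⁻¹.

2

Q = I·t = 28.60 A × 127440 s = 3645000 C, so n(e⁻) = 3645000/96485 = 37.78 mol.
n(Co) deposited = 1110 / 58.93 = 18.84 mol.
Electrons per atom = n(e⁻)/n(Co) = 37.78 / 18.84 = 2.01 ≈ 2, so the ion is Co²⁺.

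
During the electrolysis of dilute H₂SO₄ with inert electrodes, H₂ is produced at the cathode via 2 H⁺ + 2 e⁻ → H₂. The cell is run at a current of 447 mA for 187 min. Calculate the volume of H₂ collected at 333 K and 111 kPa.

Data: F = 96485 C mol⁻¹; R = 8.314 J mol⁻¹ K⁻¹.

Q = I·t = 0.4470 A × 11220 s = 5015 C.
n(e⁻) = Q/F = 5015 / 96485 = 0.05198 mol.
2 electrons are transferred per H₂ molecule, so n(H₂) = 0.05198 / 2 = 0.02599 mol.
V = nRT/P = (0.02599 × 8.314 × 333) / (111 × 10³ Pa) = 6.48 × 10⁻⁴ m³ = 0.648 L.

0.648 L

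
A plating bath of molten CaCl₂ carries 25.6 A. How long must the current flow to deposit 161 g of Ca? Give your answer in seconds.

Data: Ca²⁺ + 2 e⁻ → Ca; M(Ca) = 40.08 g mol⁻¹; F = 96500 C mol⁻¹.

30300 s

n(Ca) = m/M = 161 / 40.08 = 4.017 mol.
Each Ca atom requires 2 electrons, so n(e⁻) = 2 × 4.017 = 8.034 mol.
Q = n(e⁻)·F = 8.034 × 96500 = 775300 C.
t = Q/I = 775300 / 25.60 A = 30280 s.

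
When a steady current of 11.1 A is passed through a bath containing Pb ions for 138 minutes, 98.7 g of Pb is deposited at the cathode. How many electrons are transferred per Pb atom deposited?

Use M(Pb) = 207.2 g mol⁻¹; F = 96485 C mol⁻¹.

Q = I·t = 11.10 A × 8280.0 s = 91910 C, so n(e⁻) = 91910/96485 = 0.9526 mol.
n(Pb) deposited = 98.7 / 207.2 = 0.4764 mol.
Electrons per atom = n(e⁻)/n(Pb) = 0.9526 / 0.4764 = 2.00 ≈ 2, so the ion is Pb²⁺.

2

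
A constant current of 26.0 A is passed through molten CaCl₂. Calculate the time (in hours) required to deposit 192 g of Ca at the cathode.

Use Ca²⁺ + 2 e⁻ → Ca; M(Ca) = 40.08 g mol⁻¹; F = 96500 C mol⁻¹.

9.88 h

n(Ca) = m/M = 192 / 40.08 = 4.790 mol.
Each Ca atom requires 2 electrons, so n(e⁻) = 2 × 4.790 = 9.581 mol.
Q = n(e⁻)·F = 9.581 × 96500 = 924600 C.
t = Q/I = 924600 / 26.00 A = 35560 s = 9.88 h.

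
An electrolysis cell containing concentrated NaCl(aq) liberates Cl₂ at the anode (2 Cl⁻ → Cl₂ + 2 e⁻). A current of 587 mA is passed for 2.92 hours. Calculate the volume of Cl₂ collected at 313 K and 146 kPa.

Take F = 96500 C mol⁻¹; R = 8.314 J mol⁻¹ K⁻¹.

0.570 L

Q = I·t = 0.5870 A × 10512 s = 6171 C.
n(e⁻) = Q/F = 6171 / 96500 = 0.06394 mol.
2 electrons are transferred per Cl₂ molecule, so n(Cl₂) = 0.06394 / 2 = 0.03197 mol.
V = nRT/P = (0.03197 × 8.314 × 313) / (146 × 10³ Pa) = 5.70 × 10⁻⁴ m³ = 0.570 L.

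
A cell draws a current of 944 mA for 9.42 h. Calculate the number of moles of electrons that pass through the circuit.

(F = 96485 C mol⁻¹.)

Q = I·t = 0.9440 A × 33912 s = 32010 C.
n(e⁻) = Q/F = 32010 / 96485 = 0.332 mol.

0.332 mol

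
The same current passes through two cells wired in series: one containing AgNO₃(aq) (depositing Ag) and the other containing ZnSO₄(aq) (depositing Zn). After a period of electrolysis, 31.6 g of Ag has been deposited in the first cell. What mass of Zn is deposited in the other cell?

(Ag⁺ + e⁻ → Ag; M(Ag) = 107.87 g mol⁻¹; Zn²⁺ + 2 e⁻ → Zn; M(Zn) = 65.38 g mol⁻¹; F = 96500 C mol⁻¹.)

9.58 g

n(Ag) = 31.6 / 107.87 = 0.2929 mol.
Since Ag⁺ + e⁻ → Ag, n(e⁻) passed = 1 × 0.2929 = 0.2929 mol.
Cells in series carry the same charge, so the same 0.2929 mol of electrons passes through cell 2.
Zn²⁺ + 2 e⁻ → Zn, so n(Zn) = 0.2929 / 2 = 0.1465 mol.
m(Zn) = 0.1465 × 65.38 = 9.58 g.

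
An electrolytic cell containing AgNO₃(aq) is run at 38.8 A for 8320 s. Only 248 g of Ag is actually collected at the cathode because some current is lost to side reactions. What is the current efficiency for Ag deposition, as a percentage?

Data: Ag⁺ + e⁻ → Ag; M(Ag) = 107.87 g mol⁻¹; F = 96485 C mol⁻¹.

68.7 %

Q = I·t = 38.80 × 8320.0 = 322800 C; n(e⁻) = 322800/96485 = 3.346 mol.
Theoretical n(Ag) = n(e⁻)/1 = 3.346 mol, i.e. m_theo = 3.346 × 107.87 = 360.9 g.
Efficiency = m_actual / m_theo = 248 / 360.9 = 68.7 %.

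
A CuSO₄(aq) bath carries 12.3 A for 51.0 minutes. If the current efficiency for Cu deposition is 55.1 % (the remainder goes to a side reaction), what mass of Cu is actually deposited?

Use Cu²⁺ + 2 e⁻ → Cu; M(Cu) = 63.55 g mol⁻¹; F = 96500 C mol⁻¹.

6.83 g

Q = I·t = 12.30 × 3060.0 = 37640 C.
n(e⁻) = 37640/96500 = 0.3900 mol; theoretically n(Cu) = 0.3900/2 = 0.1950 mol, m_theo = 12.39 g.
At 55.1 % efficiency, m_actual = 0.551 × 12.39 = 6.83 g.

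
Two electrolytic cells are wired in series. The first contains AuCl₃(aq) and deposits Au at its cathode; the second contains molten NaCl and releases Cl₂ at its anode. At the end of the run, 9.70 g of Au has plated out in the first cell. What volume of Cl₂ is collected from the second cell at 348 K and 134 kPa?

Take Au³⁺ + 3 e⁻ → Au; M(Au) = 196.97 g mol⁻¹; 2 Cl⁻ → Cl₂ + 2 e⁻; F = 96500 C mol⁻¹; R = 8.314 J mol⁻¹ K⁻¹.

n(Au) = 9.70 / 196.97 = 0.04925 mol, so n(e⁻) = 3 × 0.04925 = 0.1477 mol.
The cells are in series, so the same 0.1477 mol of electrons passes through the second cell.
2 Cl⁻ → Cl₂ + 2 e⁻ — 2 mol e⁻ per mol Cl₂, so n(Cl₂) = 0.1477/2 = 0.07387 mol.
V = nRT/P = (0.07387 × 8.314 × 348) / (134 × 10³) = 0.00159 m³ = 1.59 L.

1.59 L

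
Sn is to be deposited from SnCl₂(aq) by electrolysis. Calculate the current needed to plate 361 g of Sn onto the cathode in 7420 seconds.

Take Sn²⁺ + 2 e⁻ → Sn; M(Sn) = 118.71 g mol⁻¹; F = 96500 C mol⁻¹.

n(Sn) = 361 / 118.71 = 3.041 mol.
n(e⁻) = 2 × 3.041 = 6.082 mol.
Q = n(e⁻)·F = 6.082 × 96500 = 586900 C.
I = Q/t = 586900 / 7420.0 s = 79.1 A.

79.1 A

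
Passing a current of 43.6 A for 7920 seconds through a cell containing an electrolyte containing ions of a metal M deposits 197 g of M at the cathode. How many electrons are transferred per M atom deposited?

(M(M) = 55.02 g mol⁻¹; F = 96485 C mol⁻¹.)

Q = I·t = 43.60 A × 7920.0 s = 345300 C, so n(e⁻) = 345300/96485 = 3.579 mol.
n(M) deposited = 197 / 55.02 = 3.581 mol.
Electrons per atom = n(e⁻)/n(M) = 3.579 / 3.581 = 1.00 ≈ 1, so the ion is M⁺.

1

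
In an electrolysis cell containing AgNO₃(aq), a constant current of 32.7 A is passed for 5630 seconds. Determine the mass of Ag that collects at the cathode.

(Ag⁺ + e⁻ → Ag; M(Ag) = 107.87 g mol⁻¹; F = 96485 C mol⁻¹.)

Q = I·t = 32.70 A × 5630.0 s = 184100 C.
n(e⁻) = Q/F = 184100 / 96485 = 1.908 mol.
Ag⁺ + e⁻ → Ag, so n(Ag) = n(e⁻)/1 = 1.908 mol.
m = n·M = 1.908 × 107.87 = 206 g.

206 g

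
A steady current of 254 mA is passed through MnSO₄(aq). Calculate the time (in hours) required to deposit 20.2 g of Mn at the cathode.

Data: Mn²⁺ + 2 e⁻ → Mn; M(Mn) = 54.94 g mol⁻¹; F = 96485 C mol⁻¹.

77.6 h

n(Mn) = m/M = 20.2 / 54.94 = 0.3677 mol.
Each Mn atom requires 2 electrons, so n(e⁻) = 2 × 0.3677 = 0.7353 mol.
Q = n(e⁻)·F = 0.7353 × 96485 = 70950 C.
t = Q/I = 70950 / 0.2540 A = 279300 s = 77.6 h.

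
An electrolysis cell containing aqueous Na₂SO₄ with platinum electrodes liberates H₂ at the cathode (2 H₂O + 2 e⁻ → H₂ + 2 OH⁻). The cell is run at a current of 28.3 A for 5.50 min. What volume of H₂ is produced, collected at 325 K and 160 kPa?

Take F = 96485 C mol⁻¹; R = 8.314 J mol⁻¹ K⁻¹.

0.817 L

Q = I·t = 28.30 A × 330.00 s = 9339 C.
n(e⁻) = Q/F = 9339 / 96485 = 0.09679 mol.
2 electrons are transferred per H₂ molecule, so n(H₂) = 0.09679 / 2 = 0.04840 mol.
V = nRT/P = (0.04840 × 8.314 × 325) / (160 × 10³ Pa) = 8.17 × 10⁻⁴ m³ = 0.817 L.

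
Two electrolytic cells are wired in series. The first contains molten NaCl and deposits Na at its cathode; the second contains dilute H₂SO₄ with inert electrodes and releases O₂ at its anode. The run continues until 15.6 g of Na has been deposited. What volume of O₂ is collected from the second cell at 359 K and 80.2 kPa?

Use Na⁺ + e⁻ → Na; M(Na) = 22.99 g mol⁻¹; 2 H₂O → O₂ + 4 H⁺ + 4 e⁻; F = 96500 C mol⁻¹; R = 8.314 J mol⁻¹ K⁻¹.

6.31 L

n(Na) = 15.6 / 22.99 = 0.6786 mol, so n(e⁻) = 1 × 0.6786 = 0.6786 mol.
The cells are in series, so the same 0.6786 mol of electrons passes through the second cell.
2 H₂O → O₂ + 4 H⁺ + 4 e⁻ — 4 mol e⁻ per mol O₂, so n(O₂) = 0.6786/4 = 0.1696 mol.
V = nRT/P = (0.1696 × 8.314 × 359) / (80.2 × 10³) = 0.00631 m³ = 6.31 L.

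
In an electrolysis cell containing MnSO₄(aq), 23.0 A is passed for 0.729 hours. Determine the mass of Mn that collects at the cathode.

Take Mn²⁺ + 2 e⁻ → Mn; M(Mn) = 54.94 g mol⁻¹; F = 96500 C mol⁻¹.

Q = I·t = 23.00 A × 2624.4 s = 60360 C.
n(e⁻) = Q/F = 60360 / 96500 = 0.6255 mol.
Mn²⁺ + 2 e⁻ → Mn, so n(Mn) = n(e⁻)/2 = 0.3128 mol.
m = n·M = 0.3128 × 54.94 = 17.2 g.

17.2 g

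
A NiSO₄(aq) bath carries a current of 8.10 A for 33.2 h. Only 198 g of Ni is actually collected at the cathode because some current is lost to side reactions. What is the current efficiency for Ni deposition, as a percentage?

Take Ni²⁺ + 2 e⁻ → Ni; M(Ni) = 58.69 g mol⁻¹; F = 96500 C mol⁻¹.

Q = I·t = 8.100 × 119520 = 968100 C; n(e⁻) = 968100/96500 = 10.03 mol.
Theoretical n(Ni) = n(e⁻)/2 = 5.016 mol, i.e. m_theo = 5.016 × 58.69 = 294.4 g.
Efficiency = m_actual / m_theo = 198 / 294.4 = 67.3 %.

67.3 %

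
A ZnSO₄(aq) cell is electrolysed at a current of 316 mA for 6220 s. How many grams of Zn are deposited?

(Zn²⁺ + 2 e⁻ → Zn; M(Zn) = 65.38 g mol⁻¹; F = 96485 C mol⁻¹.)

0.666 g

Q = I·t = 0.3160 A × 6220.0 s = 1966 C.
n(e⁻) = Q/F = 1966 / 96485 = 0.02037 mol.
Zn²⁺ + 2 e⁻ → Zn, so n(Zn) = n(e⁻)/2 = 0.01019 mol.
m = n·M = 0.01019 × 65.38 = 0.666 g.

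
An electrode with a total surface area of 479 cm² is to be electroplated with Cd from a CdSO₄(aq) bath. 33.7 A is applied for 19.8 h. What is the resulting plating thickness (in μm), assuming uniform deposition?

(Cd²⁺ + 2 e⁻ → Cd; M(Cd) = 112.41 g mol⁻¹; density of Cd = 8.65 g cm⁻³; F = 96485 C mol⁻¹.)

3380 μm

Q = I·t = 33.70 × 71280 = 2402000 C; n(e⁻) = 24.90 mol.
n(Cd) = n(e⁻)/2 = 12.45 mol, so m = 12.45 × 112.41 = 1399 g.
Volume = m/ρ = 1399 / 8.65 = 161.8 cm³.
Thickness = V/A = 161.8 / 479 = 0.338 cm = 3380 μm.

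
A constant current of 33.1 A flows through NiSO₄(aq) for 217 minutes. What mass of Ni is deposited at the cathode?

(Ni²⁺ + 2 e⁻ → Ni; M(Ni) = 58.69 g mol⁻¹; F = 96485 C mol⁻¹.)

131 g

Q = I·t = 33.10 A × 13020 s = 431000 C.
n(e⁻) = Q/F = 431000 / 96485 = 4.467 mol.
Ni²⁺ + 2 e⁻ → Ni, so n(Ni) = n(e⁻)/2 = 2.233 mol.
m = n·M = 2.233 × 58.69 = 131 g.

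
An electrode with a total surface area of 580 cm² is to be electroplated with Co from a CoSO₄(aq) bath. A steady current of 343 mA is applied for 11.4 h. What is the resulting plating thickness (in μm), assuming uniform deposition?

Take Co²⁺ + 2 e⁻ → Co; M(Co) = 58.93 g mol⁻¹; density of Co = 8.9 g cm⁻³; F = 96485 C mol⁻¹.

8.33 μm

Q = I·t = 0.3430 × 41040 = 14080 C; n(e⁻) = 0.1459 mol.
n(Co) = n(e⁻)/2 = 0.07295 mol, so m = 0.07295 × 58.93 = 4.299 g.
Volume = m/ρ = 4.299 / 8.9 = 0.4830 cm³.
Thickness = V/A = 0.4830 / 580 = 8.33 × 10⁻⁴ cm = 8.33 μm.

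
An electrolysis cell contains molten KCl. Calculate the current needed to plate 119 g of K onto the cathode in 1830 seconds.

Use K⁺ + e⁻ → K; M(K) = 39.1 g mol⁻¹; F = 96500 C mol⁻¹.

n(K) = 119 / 39.1 = 3.043 mol.
n(e⁻) = 1 × 3.043 = 3.043 mol.
Q = n(e⁻)·F = 3.043 × 96500 = 293700 C.
I = Q/t = 293700 / 1830.0 s = 160 A.

160 A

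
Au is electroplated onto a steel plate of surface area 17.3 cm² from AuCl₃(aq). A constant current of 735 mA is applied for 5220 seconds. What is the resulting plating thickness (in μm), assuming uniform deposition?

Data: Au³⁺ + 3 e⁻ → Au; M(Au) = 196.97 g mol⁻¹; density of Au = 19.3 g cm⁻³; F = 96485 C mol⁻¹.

Q = I·t = 0.7350 × 5220.0 = 3837 C; n(e⁻) = 0.03976 mol.
n(Au) = n(e⁻)/3 = 0.01325 mol, so m = 0.01325 × 196.97 = 2.611 g.
Volume = m/ρ = 2.611 / 19.3 = 0.1353 cm³.
Thickness = V/A = 0.1353 / 17.3 = 0.00782 cm = 78.2 μm.

78.2 μm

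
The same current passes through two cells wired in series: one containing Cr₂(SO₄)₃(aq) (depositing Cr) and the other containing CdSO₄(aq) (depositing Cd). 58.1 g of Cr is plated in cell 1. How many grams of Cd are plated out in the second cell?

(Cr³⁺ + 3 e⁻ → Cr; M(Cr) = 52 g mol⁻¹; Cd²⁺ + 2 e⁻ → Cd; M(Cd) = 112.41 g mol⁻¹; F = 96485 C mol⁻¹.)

n(Cr) = 58.1 / 52 = 1.117 mol.
Since Cr³⁺ + 3 e⁻ → Cr, n(e⁻) passed = 3 × 1.117 = 3.352 mol.
Cells in series carry the same charge, so the same 3.352 mol of electrons passes through cell 2.
Cd²⁺ + 2 e⁻ → Cd, so n(Cd) = 3.352 / 2 = 1.676 mol.
m(Cd) = 1.676 × 112.41 = 188 g.

188 g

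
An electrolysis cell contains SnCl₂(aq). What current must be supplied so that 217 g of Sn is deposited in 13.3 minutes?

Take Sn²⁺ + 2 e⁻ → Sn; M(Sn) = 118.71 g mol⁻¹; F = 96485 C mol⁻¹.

n(Sn) = 217 / 118.71 = 1.828 mol.
n(e⁻) = 2 × 1.828 = 3.656 mol.
Q = n(e⁻)·F = 3.656 × 96485 = 352700 C.
I = Q/t = 352700 / 798.00 s = 442 A.

442 A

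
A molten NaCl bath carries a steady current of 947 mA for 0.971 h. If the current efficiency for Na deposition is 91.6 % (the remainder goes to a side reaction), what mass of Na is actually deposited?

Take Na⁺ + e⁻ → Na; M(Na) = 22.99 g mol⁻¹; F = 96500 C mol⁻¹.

Q = I·t = 0.9470 × 3495.6 = 3310 C.
n(e⁻) = 3310/96500 = 0.03430 mol; theoretically n(Na) = 0.03430/1 = 0.03430 mol, m_theo = 0.7886 g.
At 91.6 % efficiency, m_actual = 0.916 × 0.7886 = 0.722 g.

0.722 g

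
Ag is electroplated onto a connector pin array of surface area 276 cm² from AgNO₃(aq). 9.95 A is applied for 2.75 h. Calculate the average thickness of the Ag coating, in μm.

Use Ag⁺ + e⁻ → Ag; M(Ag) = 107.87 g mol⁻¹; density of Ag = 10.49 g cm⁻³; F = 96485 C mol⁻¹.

Q = I·t = 9.950 × 9900.0 = 98500 C; n(e⁻) = 1.021 mol.
n(Ag) = n(e⁻)/1 = 1.021 mol, so m = 1.021 × 107.87 = 110.1 g.
Volume = m/ρ = 110.1 / 10.49 = 10.50 cm³.
Thickness = V/A = 10.50 / 276 = 0.0380 cm = 380 μm.

380 μm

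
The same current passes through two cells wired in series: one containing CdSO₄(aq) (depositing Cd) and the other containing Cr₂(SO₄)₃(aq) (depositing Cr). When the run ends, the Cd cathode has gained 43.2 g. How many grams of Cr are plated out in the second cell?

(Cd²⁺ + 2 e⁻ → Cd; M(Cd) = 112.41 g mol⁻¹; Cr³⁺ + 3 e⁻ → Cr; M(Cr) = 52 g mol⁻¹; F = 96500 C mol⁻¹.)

n(Cd) = 43.2 / 112.41 = 0.3843 mol.
Since Cd²⁺ + 2 e⁻ → Cd, n(e⁻) passed = 2 × 0.3843 = 0.7686 mol.
Cells in series carry the same charge, so the same 0.7686 mol of electrons passes through cell 2.
Cr³⁺ + 3 e⁻ → Cr, so n(Cr) = 0.7686 / 3 = 0.2562 mol.
m(Cr) = 0.2562 × 52 = 13.3 g.

13.3 g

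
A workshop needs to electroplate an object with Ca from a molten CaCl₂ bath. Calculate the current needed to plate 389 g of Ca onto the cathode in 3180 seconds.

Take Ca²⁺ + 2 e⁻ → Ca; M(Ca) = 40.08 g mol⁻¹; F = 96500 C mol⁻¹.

n(Ca) = 389 / 40.08 = 9.706 mol.
n(e⁻) = 2 × 9.706 = 19.41 mol.
Q = n(e⁻)·F = 19.41 × 96500 = 1873000 C.
I = Q/t = 1873000 / 3180.0 s = 589 A.

589 A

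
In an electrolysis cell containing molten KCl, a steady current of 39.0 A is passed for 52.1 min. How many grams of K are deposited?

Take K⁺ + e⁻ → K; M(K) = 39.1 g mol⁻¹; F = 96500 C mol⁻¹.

Q = I·t = 39.00 A × 3126.0 s = 121900 C.
n(e⁻) = Q/F = 121900 / 96500 = 1.263 mol.
K⁺ + e⁻ → K, so n(K) = n(e⁻)/1 = 1.263 mol.
m = n·M = 1.263 × 39.1 = 49.4 g.

49.4 g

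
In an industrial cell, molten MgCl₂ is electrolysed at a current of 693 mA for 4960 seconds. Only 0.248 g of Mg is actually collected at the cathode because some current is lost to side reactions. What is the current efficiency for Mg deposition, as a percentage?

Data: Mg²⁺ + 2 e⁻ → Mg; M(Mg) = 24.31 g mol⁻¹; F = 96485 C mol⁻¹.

57.3 %

Q = I·t = 0.6930 × 4960.0 = 3437 C; n(e⁻) = 3437/96485 = 0.03563 mol.
Theoretical n(Mg) = n(e⁻)/2 = 0.01781 mol, i.e. m_theo = 0.01781 × 24.31 = 0.4330 g.
Efficiency = m_actual / m_theo = 0.248 / 0.4330 = 57.3 %.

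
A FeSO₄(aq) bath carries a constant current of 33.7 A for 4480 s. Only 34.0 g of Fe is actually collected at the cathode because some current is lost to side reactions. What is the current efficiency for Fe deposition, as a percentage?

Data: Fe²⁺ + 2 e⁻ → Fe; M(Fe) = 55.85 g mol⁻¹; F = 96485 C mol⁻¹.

77.8 %

Q = I·t = 33.70 × 4480.0 = 151000 C; n(e⁻) = 151000/96485 = 1.565 mol.
Theoretical n(Fe) = n(e⁻)/2 = 0.7824 mol, i.e. m_theo = 0.7824 × 55.85 = 43.70 g.
Efficiency = m_actual / m_theo = 34.0 / 43.70 = 77.8 %.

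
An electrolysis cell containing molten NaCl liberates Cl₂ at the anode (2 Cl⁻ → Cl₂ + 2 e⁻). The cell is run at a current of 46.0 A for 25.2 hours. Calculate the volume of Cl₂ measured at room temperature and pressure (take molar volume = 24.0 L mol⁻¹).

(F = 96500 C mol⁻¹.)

519 L

Q = I·t = 46.00 A × 90720 s = 4173000 C.
n(e⁻) = Q/F = 4173000 / 96500 = 43.24 mol.
2 electrons are transferred per Cl₂ molecule, so n(Cl₂) = 43.24 / 2 = 21.62 mol.
V = n × V_m = 21.62 × 24.0 = 519 L.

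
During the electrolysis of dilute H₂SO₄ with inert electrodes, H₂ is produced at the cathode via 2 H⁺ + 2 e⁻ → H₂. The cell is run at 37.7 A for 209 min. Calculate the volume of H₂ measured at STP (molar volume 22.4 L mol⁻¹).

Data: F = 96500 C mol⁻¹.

54.9 L

Q = I·t = 37.70 A × 12540 s = 472800 C.
n(e⁻) = Q/F = 472800 / 96500 = 4.899 mol.
2 electrons are transferred per H₂ molecule, so n(H₂) = 4.899 / 2 = 2.450 mol.
V = n × V_m = 2.450 × 22.4 = 54.9 L.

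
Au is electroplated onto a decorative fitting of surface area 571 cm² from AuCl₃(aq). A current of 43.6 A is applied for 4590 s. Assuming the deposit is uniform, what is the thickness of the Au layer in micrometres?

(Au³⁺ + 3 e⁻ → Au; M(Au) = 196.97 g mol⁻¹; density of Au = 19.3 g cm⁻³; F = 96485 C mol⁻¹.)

Q = I·t = 43.60 × 4590.0 = 200100 C; n(e⁻) = 2.074 mol.
n(Au) = n(e⁻)/3 = 0.6914 mol, so m = 0.6914 × 196.97 = 136.2 g.
Volume = m/ρ = 136.2 / 19.3 = 7.056 cm³.
Thickness = V/A = 7.056 / 571 = 0.0124 cm = 124 μm.

124 μm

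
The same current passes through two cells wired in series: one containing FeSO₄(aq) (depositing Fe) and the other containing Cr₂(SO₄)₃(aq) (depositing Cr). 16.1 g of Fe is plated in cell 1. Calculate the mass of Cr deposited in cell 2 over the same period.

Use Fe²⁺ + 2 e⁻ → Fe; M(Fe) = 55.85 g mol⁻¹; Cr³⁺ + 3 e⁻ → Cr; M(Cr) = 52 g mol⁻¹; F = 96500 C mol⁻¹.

n(Fe) = 16.1 / 55.85 = 0.2883 mol.
Since Fe²⁺ + 2 e⁻ → Fe, n(e⁻) passed = 2 × 0.2883 = 0.5765 mol.
Cells in series carry the same charge, so the same 0.5765 mol of electrons passes through cell 2.
Cr³⁺ + 3 e⁻ → Cr, so n(Cr) = 0.5765 / 3 = 0.1922 mol.
m(Cr) = 0.1922 × 52 = 9.99 g.

9.99 g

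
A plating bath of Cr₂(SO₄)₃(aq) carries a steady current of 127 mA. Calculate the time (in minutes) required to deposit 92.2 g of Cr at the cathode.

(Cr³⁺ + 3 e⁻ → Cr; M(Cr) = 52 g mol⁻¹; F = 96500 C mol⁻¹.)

n(Cr) = m/M = 92.2 / 52 = 1.773 mol.
Each Cr atom requires 3 electrons, so n(e⁻) = 3 × 1.773 = 5.319 mol.
Q = n(e⁻)·F = 5.319 × 96500 = 513300 C.
t = Q/I = 513300 / 0.1270 A = 4042000 s = 67400 min.

67400 min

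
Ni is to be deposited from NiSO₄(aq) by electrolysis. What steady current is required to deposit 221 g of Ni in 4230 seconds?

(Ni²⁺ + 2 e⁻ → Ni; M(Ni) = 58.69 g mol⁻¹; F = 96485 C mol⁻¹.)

172 A

n(Ni) = 221 / 58.69 = 3.766 mol.
n(e⁻) = 2 × 3.766 = 7.531 mol.
Q = n(e⁻)·F = 7.531 × 96485 = 726600 C.
I = Q/t = 726600 / 4230.0 s = 172 A.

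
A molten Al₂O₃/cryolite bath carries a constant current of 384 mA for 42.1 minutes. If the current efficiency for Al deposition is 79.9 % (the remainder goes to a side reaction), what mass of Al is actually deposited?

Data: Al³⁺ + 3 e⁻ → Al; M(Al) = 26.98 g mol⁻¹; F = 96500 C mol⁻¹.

0.0722 g

Q = I·t = 0.3840 × 2526.0 = 970.0 C.
n(e⁻) = 970.0/96500 = 0.01005 mol; theoretically n(Al) = 0.01005/3 = 0.003351 mol, m_theo = 0.09040 g.
At 79.9 % efficiency, m_actual = 0.799 × 0.09040 = 0.0722 g.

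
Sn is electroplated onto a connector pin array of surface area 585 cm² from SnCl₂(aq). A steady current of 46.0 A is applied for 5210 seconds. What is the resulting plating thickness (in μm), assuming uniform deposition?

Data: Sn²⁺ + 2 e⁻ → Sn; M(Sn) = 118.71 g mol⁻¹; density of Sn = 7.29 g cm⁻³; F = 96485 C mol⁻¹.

346 μm

Q = I·t = 46.00 × 5210.0 = 239700 C; n(e⁻) = 2.484 mol.
n(Sn) = n(e⁻)/2 = 1.242 mol, so m = 1.242 × 118.71 = 147.4 g.
Volume = m/ρ = 147.4 / 7.29 = 20.22 cm³.
Thickness = V/A = 20.22 / 585 = 0.0346 cm = 346 μm.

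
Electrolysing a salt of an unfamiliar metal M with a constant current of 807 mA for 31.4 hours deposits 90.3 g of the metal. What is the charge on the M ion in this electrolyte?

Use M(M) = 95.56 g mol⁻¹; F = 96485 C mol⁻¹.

+1

Q = I·t = 0.8070 A × 113040 s = 91220 C, so n(e⁻) = 91220/96485 = 0.9455 mol.
n(M) deposited = 90.3 / 95.56 = 0.9450 mol.
Electrons per atom = n(e⁻)/n(M) = 0.9455 / 0.9450 = 1.00 ≈ 1, so the ion is M⁺.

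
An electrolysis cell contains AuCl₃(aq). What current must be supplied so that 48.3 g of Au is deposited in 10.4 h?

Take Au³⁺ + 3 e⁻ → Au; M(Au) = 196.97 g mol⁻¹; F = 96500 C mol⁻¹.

n(Au) = 48.3 / 196.97 = 0.2452 mol.
n(e⁻) = 3 × 0.2452 = 0.7356 mol.
Q = n(e⁻)·F = 0.7356 × 96500 = 70990 C.
I = Q/t = 70990 / 37440 s = 1.90 A.

1.90 A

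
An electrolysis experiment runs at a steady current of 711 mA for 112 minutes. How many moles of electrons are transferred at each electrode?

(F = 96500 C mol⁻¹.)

Q = I·t = 0.7110 A × 6720.0 s = 4778 C.
n(e⁻) = Q/F = 4778 / 96500 = 0.0495 mol.

0.0495 mol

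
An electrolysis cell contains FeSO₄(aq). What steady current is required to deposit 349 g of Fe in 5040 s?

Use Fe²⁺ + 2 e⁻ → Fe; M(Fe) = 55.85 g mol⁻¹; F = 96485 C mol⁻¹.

n(Fe) = 349 / 55.85 = 6.249 mol.
n(e⁻) = 2 × 6.249 = 12.50 mol.
Q = n(e⁻)·F = 12.50 × 96485 = 1206000 C.
I = Q/t = 1206000 / 5040.0 s = 239 A.

239 A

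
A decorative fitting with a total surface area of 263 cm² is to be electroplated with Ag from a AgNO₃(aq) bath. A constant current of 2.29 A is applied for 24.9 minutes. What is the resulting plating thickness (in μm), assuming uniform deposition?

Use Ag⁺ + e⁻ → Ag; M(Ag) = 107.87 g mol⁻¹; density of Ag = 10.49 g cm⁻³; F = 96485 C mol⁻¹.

13.9 μm

Q = I·t = 2.290 × 1494.0 = 3421 C; n(e⁻) = 0.03546 mol.
n(Ag) = n(e⁻)/1 = 0.03546 mol, so m = 0.03546 × 107.87 = 3.825 g.
Volume = m/ρ = 3.825 / 10.49 = 0.3646 cm³.
Thickness = V/A = 0.3646 / 263 = 0.00139 cm = 13.9 μm.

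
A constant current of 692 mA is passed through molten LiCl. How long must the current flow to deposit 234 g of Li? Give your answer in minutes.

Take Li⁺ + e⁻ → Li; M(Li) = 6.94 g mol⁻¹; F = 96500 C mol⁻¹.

78400 min

n(Li) = m/M = 234 / 6.94 = 33.72 mol.
Each Li atom requires 1 electron, so n(e⁻) = 1 × 33.72 = 33.72 mol.
Q = n(e⁻)·F = 33.72 × 96500 = 3254000 C.
t = Q/I = 3254000 / 0.6920 A = 4702000 s = 78400 min.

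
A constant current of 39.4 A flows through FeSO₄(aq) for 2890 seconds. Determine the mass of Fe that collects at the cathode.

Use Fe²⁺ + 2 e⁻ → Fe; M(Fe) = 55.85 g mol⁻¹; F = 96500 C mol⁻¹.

Q = I·t = 39.40 A × 2890.0 s = 113900 C.
n(e⁻) = Q/F = 113900 / 96500 = 1.180 mol.
Fe²⁺ + 2 e⁻ → Fe, so n(Fe) = n(e⁻)/2 = 0.5900 mol.
m = n·M = 0.5900 × 55.85 = 33.0 g.

33.0 g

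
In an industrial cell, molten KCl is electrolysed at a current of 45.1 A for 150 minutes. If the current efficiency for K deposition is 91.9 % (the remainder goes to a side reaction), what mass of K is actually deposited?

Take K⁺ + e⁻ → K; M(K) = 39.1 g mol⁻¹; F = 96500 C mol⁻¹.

151 g

Q = I·t = 45.10 × 9000.0 = 405900 C.
n(e⁻) = 405900/96500 = 4.206 mol; theoretically n(K) = 4.206/1 = 4.206 mol, m_theo = 164.5 g.
At 91.9 % efficiency, m_actual = 0.919 × 164.5 = 151 g.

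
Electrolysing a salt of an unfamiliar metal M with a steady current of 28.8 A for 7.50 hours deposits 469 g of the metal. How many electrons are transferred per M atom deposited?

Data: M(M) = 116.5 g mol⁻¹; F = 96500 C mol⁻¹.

Q = I·t = 28.80 A × 27000 s = 777600 C, so n(e⁻) = 777600/96500 = 8.058 mol.
n(M) deposited = 469 / 116.5 = 4.026 mol.
Electrons per atom = n(e⁻)/n(M) = 8.058 / 4.026 = 2.00 ≈ 2, so the ion is M²⁺.

2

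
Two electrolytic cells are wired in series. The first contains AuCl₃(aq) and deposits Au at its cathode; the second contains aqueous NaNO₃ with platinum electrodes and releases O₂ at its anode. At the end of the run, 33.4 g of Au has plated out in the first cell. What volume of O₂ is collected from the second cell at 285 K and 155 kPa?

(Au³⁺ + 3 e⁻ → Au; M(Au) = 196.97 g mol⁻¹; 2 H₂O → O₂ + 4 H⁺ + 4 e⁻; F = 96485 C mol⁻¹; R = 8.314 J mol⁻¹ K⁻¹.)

n(Au) = 33.4 / 196.97 = 0.1696 mol, so n(e⁻) = 3 × 0.1696 = 0.5087 mol.
The cells are in series, so the same 0.5087 mol of electrons passes through the second cell.
2 H₂O → O₂ + 4 H⁺ + 4 e⁻ — 4 mol e⁻ per mol O₂, so n(O₂) = 0.5087/4 = 0.1272 mol.
V = nRT/P = (0.1272 × 8.314 × 285) / (155 × 10³) = 0.00194 m³ = 1.94 L.

1.94 L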